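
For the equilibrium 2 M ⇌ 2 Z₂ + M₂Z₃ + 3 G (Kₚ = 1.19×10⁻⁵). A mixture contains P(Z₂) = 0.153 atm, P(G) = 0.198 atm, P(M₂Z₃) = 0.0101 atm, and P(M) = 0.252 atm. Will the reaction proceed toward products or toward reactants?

reverse (toward reactants)

Qₚ = P(Z₂)²·P(M₂Z₃)·P(G)³ / P(M)² = (0.153)²·(0.0101)·(0.198)³ / (0.252)² = 2.89×10⁻⁵
Qₚ = 2.89×10⁻⁵ > Kₚ = 1.19×10⁻⁵, so the reverse reaction proceeds.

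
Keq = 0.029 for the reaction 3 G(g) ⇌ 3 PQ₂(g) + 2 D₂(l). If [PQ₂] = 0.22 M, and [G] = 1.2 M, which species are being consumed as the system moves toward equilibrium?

(D₂ is a pure liquid — omitted from Q.)
Q = [PQ₂]³ / [G]³ = (0.22)³ / (1.2)³ = 0.0062
Q = 0.0062 < Keq = 0.029: net forward reaction.

G (reactants)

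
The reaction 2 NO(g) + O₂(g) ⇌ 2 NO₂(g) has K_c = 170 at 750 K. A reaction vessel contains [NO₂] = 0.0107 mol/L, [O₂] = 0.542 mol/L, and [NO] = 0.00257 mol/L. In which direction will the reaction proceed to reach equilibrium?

forward (toward products)

Q_c = [NO₂]² / ([NO]²·[O₂]) = (0.0107)² / ((0.00257)²·(0.542)) = 32.0
Q_c = 32.0 < K_c = 170, so the forward reaction proceeds.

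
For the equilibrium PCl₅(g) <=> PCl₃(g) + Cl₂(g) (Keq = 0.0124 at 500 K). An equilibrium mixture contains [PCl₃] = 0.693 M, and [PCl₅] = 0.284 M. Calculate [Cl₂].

At equilibrium, Keq = [PCl₃]·[Cl₂] / [PCl₅] = 0.0124.
(0.693)·([Cl₂]) / (0.284) = 0.0124
[Cl₂] = 0.00508 M

[Cl₂] = 0.00508 M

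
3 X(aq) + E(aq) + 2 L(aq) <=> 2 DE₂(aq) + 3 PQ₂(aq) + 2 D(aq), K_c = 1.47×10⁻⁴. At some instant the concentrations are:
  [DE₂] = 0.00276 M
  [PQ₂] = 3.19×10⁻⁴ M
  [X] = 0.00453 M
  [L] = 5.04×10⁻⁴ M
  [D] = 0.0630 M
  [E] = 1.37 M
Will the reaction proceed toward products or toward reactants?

in the forward direction

Q_c = [DE₂]²·[PQ₂]³·[D]² / ([X]³·[E]·[L]²) = (0.00276)²·(3.19×10⁻⁴)³·(0.0630)² / ((0.00453)³·(1.37)·(5.04×10⁻⁴)²) = 3.03×10⁻⁵
Q_c = 3.03×10⁻⁵ < K_c = 1.47×10⁻⁴, so the forward reaction proceeds.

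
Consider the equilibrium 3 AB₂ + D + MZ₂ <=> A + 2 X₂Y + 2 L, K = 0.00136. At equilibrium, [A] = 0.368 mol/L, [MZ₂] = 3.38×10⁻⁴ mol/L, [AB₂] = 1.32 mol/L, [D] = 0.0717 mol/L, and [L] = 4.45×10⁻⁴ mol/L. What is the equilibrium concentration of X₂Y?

[X₂Y] = 1.02 mol/L

At equilibrium, K = [A]·[X₂Y]²·[L]² / ([AB₂]³·[D]·[MZ₂]) = 0.00136.
(0.368)·([X₂Y])²·(4.45×10⁻⁴)² / ((1.32)³·(0.0717)·(3.38×10⁻⁴)) = 0.00136
[X₂Y]² = 1.04 ⇒ [X₂Y] = 1.02 mol/L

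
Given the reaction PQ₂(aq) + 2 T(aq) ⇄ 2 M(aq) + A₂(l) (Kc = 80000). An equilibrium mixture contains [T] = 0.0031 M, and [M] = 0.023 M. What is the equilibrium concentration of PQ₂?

(A₂ is a pure liquid — omitted from Kc.)
At equilibrium, Kc = [M]² / ([PQ₂]·[T]²) = 80000.
(0.023)² / (([PQ₂])·(0.0031)²) = 80000
[PQ₂] = 6.88×10⁻⁴ = 6.9×10⁻⁴ M

[PQ₂] = 6.9×10⁻⁴ M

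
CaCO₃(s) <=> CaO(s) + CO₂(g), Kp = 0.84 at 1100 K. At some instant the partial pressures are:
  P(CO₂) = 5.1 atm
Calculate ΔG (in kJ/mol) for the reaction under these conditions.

(CaCO₃, CaO are pure solids — omitted from Qp.)
Qp = P(CO₂) = 5.10
ΔG = RT ln(Qp/Kp) = (8.314 J mol⁻¹ K⁻¹)(1100 K) × ln(5.10/0.84)
   = (9.145 kJ/mol)(1.804) = 16.5 kJ/mol
ΔG > 0, so the forward reaction is non-spontaneous (proceeds in reverse).

ΔG = 16.5 kJ/mol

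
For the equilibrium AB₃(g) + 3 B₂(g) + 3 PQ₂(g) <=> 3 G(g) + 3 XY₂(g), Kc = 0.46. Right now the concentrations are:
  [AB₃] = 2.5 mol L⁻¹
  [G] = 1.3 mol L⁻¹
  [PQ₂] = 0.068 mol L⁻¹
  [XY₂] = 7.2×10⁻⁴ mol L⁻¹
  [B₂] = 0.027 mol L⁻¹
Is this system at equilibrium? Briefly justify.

no; Q < K, reaction proceeds forward

Qc = [G]³·[XY₂]³ / ([AB₃]·[B₂]³·[PQ₂]³) = (1.3)³·(7.2×10⁻⁴)³ / ((2.5)·(0.027)³·(0.068)³) = 0.053
Qc = 0.053 < Kc = 0.46: net forward reaction.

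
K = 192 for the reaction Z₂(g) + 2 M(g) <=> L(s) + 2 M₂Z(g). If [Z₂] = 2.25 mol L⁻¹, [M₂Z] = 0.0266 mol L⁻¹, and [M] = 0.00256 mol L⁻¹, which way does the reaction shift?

toward products

(L is a pure solid — omitted from Q.)
Q = [M₂Z]² / ([Z₂]·[M]²) = (0.0266)² / ((2.25)·(0.00256)²) = 48.0
Q = 48.0 < K = 192, so the forward reaction proceeds.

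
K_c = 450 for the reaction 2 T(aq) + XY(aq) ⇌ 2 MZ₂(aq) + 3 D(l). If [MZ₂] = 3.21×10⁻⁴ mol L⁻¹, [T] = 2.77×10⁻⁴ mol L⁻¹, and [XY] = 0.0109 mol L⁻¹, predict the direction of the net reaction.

(D is a pure liquid — omitted from Q_c.)
Q_c = [MZ₂]² / ([T]²·[XY]) = (3.21×10⁻⁴)² / ((2.77×10⁻⁴)²·(0.0109)) = 123
Q_c = 123 < K_c = 450, so the forward reaction proceeds.

toward products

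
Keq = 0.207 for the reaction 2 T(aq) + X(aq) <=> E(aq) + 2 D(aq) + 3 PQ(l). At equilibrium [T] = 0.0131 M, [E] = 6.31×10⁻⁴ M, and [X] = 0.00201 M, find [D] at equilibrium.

(PQ is a pure liquid — omitted from Keq.)
At equilibrium, Keq = [E]·[D]² / ([T]²·[X]) = 0.207.
(6.31×10⁻⁴)·([D])² / ((0.0131)²·(0.00201)) = 0.207
[D]² = 1.13×10⁻⁴ ⇒ [D] = 0.0106 M

[D] = 0.0106 M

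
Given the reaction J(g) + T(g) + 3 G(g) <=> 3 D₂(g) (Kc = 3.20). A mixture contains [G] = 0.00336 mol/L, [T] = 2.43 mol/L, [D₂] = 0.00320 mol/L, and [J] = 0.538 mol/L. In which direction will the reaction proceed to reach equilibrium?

forward (toward products)

Qc = [D₂]³ / ([J]·[T]·[G]³) = (0.00320)³ / ((0.538)·(2.43)·(0.00336)³) = 0.661
Qc = 0.661 < Kc = 3.20, so the forward reaction proceeds.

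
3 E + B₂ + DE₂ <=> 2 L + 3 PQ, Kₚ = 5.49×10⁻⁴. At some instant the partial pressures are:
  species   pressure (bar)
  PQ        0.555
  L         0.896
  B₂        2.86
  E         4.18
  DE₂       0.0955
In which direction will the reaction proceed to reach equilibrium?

Qₚ = P(L)²·P(PQ)³ / (P(E)³·P(B₂)·P(DE₂)) = (0.896)²·(0.555)³ / ((4.18)³·(2.86)·(0.0955)) = 0.00688
Qₚ = 0.00688 > Kₚ = 5.49×10⁻⁴, so the reverse reaction proceeds.

reverse (toward reactants)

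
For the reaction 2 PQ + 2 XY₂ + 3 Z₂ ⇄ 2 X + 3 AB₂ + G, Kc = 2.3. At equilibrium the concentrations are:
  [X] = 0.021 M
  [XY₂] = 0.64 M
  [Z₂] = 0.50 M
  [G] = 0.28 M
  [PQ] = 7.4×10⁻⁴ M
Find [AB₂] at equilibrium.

[AB₂] = 0.081 M

At equilibrium, Kc = [X]²·[AB₂]³·[G] / ([PQ]²·[XY₂]²·[Z₂]³) = 2.3.
(0.021)²·([AB₂])³·(0.28) / ((7.4×10⁻⁴)²·(0.64)²·(0.50)³) = 2.3
[AB₂]³ = 5.22×10⁻⁴ ⇒ [AB₂] = 0.081 M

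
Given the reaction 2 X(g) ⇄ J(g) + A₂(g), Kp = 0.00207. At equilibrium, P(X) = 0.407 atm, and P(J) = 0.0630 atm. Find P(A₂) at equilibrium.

At equilibrium, Kp = P(J)·P(A₂) / P(X)² = 0.00207.
(0.0630)·(P(A₂)) / (0.407)² = 0.00207
P(A₂) = 0.00544 atm

P(A₂) = 0.00544 atm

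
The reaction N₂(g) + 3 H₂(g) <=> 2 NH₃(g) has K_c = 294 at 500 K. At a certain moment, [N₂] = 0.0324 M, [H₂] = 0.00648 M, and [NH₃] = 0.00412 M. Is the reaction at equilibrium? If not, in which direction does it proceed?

in the reverse direction

Q_c = [NH₃]² / ([N₂]·[H₂]³) = (0.00412)² / ((0.0324)·(0.00648)³) = 1930
Q_c = 1930 > K_c = 294, so the reverse reaction proceeds.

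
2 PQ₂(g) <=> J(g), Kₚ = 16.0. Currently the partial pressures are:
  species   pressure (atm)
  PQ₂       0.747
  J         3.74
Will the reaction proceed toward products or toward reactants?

in the forward direction

Qₚ = P(J) / P(PQ₂)² = (3.74) / (0.747)² = 6.70
Qₚ = 6.70 < Kₚ = 16.0, so the forward reaction proceeds.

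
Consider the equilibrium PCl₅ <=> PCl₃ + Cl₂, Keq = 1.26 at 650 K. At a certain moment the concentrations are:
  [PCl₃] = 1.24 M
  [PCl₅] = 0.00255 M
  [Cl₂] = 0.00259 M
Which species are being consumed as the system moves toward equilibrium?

none (at equilibrium)

Q = [PCl₃]·[Cl₂] / [PCl₅] = (1.24)·(0.00259) / (0.00255) = 1.26
Q = 1.26 = Keq; the system is at equilibrium.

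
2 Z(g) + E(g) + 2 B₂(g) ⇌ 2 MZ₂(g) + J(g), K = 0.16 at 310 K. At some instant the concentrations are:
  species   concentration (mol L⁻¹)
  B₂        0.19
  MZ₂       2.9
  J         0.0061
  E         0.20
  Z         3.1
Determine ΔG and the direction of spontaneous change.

ΔG = 3.94 kJ/mol; the forward reaction is non-spontaneous

Q = [MZ₂]²·[J] / ([Z]²·[E]·[B₂]²) = (2.9)²·(0.0061) / ((3.1)²·(0.20)·(0.19)²) = 0.739
ΔG = RT ln(Q/K) = (8.314 J mol⁻¹ K⁻¹)(310 K) × ln(0.739/0.16)
   = (2.577 kJ/mol)(1.530) = 3.94 kJ/mol
ΔG > 0, so the forward reaction is non-spontaneous (proceeds in reverse).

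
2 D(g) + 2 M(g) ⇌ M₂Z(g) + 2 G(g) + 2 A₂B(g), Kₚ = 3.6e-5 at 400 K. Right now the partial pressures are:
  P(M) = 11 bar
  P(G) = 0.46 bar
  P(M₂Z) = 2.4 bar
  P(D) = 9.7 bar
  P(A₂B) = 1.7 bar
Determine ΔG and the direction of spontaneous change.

ΔG = 4.24 kJ/mol; the forward reaction is non-spontaneous

Qₚ = P(M₂Z)·P(G)²·P(A₂B)² / (P(D)²·P(M)²) = (2.4)·(0.46)²·(1.7)² / ((9.7)²·(11)²) = 1.29e-4
ΔG = RT ln(Qₚ/Kₚ) = (8.314 J mol⁻¹ K⁻¹)(400 K) × ln(1.29e-4/3.6e-5)
   = (3.326 kJ/mol)(1.276) = 4.24 kJ/mol
ΔG > 0, so the forward reaction is non-spontaneous (proceeds in reverse).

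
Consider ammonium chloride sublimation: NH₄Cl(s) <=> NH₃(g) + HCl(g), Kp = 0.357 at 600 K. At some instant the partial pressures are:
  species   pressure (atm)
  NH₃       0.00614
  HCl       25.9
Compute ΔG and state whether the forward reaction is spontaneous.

ΔG = -4.03 kJ/mol; the forward reaction is spontaneous

(NH₄Cl is a pure solid — omitted from Qp.)
Qp = P(NH₃)·P(HCl) = (0.00614)·(25.9) = 0.159
ΔG = RT ln(Qp/Kp) = (8.314 J mol⁻¹ K⁻¹)(600 K) × ln(0.159/0.357)
   = (4.988 kJ/mol)(-0.8088) = -4.03 kJ/mol
ΔG < 0, so the forward reaction is spontaneous (proceeds forward).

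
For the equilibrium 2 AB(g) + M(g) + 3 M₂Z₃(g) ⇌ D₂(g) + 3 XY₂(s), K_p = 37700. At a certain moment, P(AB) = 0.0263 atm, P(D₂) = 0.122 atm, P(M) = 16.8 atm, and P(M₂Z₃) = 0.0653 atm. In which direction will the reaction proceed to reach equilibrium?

neither direction; the system is at equilibrium

(XY₂ is a pure solid — omitted from Q_p.)
Q_p = P(D₂) / (P(AB)²·P(M)·P(M₂Z₃)³) = (0.122) / ((0.0263)²·(16.8)·(0.0653)³) = 37700
Q_p = 37700 = K_p, so the system is already at equilibrium.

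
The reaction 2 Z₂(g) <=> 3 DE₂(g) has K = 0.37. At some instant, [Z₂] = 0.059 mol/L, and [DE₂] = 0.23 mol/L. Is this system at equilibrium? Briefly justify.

no; Q > K, reaction proceeds in reverse

Q = [DE₂]³ / [Z₂]² = (0.23)³ / (0.059)² = 3.5
Q = 3.5 > K = 0.37: net reverse reaction.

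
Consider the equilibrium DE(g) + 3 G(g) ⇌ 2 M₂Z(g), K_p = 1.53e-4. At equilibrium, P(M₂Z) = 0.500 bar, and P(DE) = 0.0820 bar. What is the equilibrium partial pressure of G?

P(G) = 27.1 bar

At equilibrium, K_p = P(M₂Z)² / (P(DE)·P(G)³) = 1.53e-4.
(0.500)² / ((0.0820)·(P(G))³) = 1.53e-4
P(G)³ = 19900 ⇒ P(G) = 27.1 bar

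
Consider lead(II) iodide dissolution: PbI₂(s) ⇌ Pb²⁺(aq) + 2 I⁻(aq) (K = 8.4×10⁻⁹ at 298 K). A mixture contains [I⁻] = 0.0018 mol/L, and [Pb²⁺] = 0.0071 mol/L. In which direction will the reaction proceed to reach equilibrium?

(PbI₂ is a pure solid — omitted from Q.)
Q = [Pb²⁺]·[I⁻]² = (0.0071)·(0.0018)² = 2.3×10⁻⁸
Q = 2.3×10⁻⁸ > K = 8.4×10⁻⁹, so the reverse reaction proceeds.

in the reverse direction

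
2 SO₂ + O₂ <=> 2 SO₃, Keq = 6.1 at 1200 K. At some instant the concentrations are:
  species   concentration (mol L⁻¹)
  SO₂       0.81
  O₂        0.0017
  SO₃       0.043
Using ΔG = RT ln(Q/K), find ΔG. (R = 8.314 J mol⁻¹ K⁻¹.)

ΔG = -13.0 kJ/mol

Q = [SO₃]² / ([SO₂]²·[O₂]) = (0.043)² / ((0.81)²·(0.0017)) = 1.66
ΔG = RT ln(Q/Keq) = (8.314 J mol⁻¹ K⁻¹)(1200 K) × ln(1.66/6.1)
   = (9.977 kJ/mol)(-1.301) = -13.0 kJ/mol
ΔG < 0, so the forward reaction is spontaneous (proceeds forward).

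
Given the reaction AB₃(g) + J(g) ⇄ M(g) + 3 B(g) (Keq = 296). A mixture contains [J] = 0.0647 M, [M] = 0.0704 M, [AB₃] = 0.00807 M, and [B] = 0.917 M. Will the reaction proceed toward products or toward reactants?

toward products

Q = [M]·[B]³ / ([AB₃]·[J]) = (0.0704)·(0.917)³ / ((0.00807)·(0.0647)) = 104
Q = 104 < Keq = 296, so the forward reaction proceeds.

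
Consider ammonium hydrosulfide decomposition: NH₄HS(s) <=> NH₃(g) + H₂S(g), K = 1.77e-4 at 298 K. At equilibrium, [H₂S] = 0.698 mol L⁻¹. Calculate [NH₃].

[NH₃] = 2.54e-4 mol L⁻¹

(NH₄HS is a pure solid — omitted from K.)
At equilibrium, K = [NH₃]·[H₂S] = 1.77e-4.
([NH₃])·(0.698) = 1.77e-4
[NH₃] = 2.54e-4 mol L⁻¹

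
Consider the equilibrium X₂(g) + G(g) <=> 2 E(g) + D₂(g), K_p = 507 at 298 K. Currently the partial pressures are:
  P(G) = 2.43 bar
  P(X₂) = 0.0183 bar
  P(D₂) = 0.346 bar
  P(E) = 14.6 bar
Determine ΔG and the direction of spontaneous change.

Q_p = P(E)²·P(D₂) / (P(X₂)·P(G)) = (14.6)²·(0.346) / ((0.0183)·(2.43)) = 1660
ΔG = RT ln(Q_p/K_p) = (8.314 J mol⁻¹ K⁻¹)(298 K) × ln(1660/507)
   = (2.478 kJ/mol)(1.186) = 2.94 kJ/mol
ΔG > 0, so the forward reaction is non-spontaneous (proceeds in reverse).

ΔG = 2.94 kJ/mol; the forward reaction is non-spontaneous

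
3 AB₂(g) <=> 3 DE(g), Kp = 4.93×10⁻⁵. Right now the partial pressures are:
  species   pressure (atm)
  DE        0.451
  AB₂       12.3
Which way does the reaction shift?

no net change (already at equilibrium)

Qp = P(DE)³ / P(AB₂)³ = (0.451)³ / (12.3)³ = 4.93×10⁻⁵
Qp = 4.93×10⁻⁵ = Kp, so the system is already at equilibrium.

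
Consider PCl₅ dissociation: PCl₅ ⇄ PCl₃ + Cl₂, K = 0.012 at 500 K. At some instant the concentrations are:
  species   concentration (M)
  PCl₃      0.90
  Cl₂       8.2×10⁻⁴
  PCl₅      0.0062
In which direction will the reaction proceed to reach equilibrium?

Q = [PCl₃]·[Cl₂] / [PCl₅] = (0.90)·(8.2×10⁻⁴) / (0.0062) = 0.12
Q = 0.12 > K = 0.012, so the reverse reaction proceeds.

toward reactants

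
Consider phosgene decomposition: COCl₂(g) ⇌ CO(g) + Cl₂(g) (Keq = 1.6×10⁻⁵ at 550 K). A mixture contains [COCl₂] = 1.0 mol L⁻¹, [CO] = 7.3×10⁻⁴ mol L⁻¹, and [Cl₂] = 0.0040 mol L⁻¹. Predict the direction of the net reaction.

forward (toward products)

Q = [CO]·[Cl₂] / [COCl₂] = (7.3×10⁻⁴)·(0.0040) / (1.0) = 2.9×10⁻⁶
Q = 2.9×10⁻⁶ < Keq = 1.6×10⁻⁵, so the forward reaction proceeds.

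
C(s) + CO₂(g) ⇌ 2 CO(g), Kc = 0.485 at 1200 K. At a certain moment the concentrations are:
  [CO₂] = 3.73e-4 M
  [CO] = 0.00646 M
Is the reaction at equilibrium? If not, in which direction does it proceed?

to the right

(C is a pure solid — omitted from Qc.)
Qc = [CO]² / [CO₂] = (0.00646)² / (3.73e-4) = 0.112
Qc = 0.112 < Kc = 0.485, so the forward reaction proceeds.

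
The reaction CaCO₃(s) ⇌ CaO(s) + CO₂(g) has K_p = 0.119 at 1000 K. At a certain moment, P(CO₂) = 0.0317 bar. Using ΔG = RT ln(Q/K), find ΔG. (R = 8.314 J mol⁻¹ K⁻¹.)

ΔG = -11.0 kJ/mol

(CaCO₃, CaO are pure solids — omitted from Q_p.)
Q_p = P(CO₂) = 0.0317
ΔG = RT ln(Q_p/K_p) = (8.314 J mol⁻¹ K⁻¹)(1000 K) × ln(0.0317/0.119)
   = (8.314 kJ/mol)(-1.323) = -11.0 kJ/mol
ΔG < 0, so the forward reaction is spontaneous (proceeds forward).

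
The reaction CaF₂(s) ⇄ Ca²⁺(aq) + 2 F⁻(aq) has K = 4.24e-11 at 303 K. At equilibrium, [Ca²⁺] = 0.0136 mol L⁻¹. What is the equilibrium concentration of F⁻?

(CaF₂ is a pure solid — omitted from K.)
At equilibrium, K = [Ca²⁺]·[F⁻]² = 4.24e-11.
(0.0136)·([F⁻])² = 4.24e-11
[F⁻]² = 3.12e-9 ⇒ [F⁻] = 5.58e-5 mol L⁻¹

[F⁻] = 5.58e-5 mol L⁻¹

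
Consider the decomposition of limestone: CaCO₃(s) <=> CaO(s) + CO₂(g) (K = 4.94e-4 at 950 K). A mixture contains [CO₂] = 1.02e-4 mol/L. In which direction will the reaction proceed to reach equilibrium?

in the forward direction

(CaCO₃, CaO are pure solids — omitted from Q.)
Q = [CO₂] = 1.02e-4
Q = 1.02e-4 < K = 4.94e-4, so the forward reaction proceeds.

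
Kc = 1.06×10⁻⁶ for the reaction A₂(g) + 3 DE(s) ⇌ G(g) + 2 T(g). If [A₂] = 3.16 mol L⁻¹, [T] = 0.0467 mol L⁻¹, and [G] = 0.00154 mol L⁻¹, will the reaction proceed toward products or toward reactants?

(DE is a pure solid — omitted from Qc.)
Qc = [G]·[T]² / [A₂] = (0.00154)·(0.0467)² / (3.16) = 1.06×10⁻⁶
Qc = 1.06×10⁻⁶ = Kc, so the system is already at equilibrium.

neither direction; the system is at equilibrium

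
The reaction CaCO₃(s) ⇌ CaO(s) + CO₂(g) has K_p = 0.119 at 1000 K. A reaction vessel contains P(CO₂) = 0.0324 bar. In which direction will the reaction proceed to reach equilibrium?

(CaCO₃, CaO are pure solids — omitted from Q_p.)
Q_p = P(CO₂) = 0.0324
Q_p = 0.0324 < K_p = 0.119, so the forward reaction proceeds.

in the forward direction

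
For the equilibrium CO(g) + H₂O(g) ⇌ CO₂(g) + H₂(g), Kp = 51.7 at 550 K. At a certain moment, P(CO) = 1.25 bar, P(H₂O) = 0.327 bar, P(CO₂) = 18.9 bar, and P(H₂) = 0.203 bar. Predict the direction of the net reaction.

in the forward direction

Qp = P(CO₂)·P(H₂) / (P(CO)·P(H₂O)) = (18.9)·(0.203) / ((1.25)·(0.327)) = 9.39
Qp = 9.39 < Kp = 51.7, so the forward reaction proceeds.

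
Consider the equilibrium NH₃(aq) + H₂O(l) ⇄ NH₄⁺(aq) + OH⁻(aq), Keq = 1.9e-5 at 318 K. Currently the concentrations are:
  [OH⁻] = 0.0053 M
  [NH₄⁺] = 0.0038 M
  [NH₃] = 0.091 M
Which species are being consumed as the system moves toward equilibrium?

(H₂O is a pure liquid — omitted from Q.)
Q = [NH₄⁺]·[OH⁻] / [NH₃] = (0.0038)·(0.0053) / (0.091) = 2.2e-4
Q = 2.2e-4 > Keq = 1.9e-5: net reverse reaction.

NH₄⁺, OH⁻ (products)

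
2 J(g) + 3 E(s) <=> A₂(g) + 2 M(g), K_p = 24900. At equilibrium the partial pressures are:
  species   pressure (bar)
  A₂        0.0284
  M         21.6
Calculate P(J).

(E is a pure solid — omitted from K_p.)
At equilibrium, K_p = P(A₂)·P(M)² / P(J)² = 24900.
(0.0284)·(21.6)² / (P(J))² = 24900
P(J)² = 5.32×10⁻⁴ ⇒ P(J) = 0.0231 bar

P(J) = 0.0231 bar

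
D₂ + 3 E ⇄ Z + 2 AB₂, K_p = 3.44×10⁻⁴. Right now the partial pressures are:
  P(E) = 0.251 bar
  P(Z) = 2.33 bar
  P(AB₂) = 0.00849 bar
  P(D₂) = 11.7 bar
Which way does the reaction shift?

to the left

Q_p = P(Z)·P(AB₂)² / (P(D₂)·P(E)³) = (2.33)·(0.00849)² / ((11.7)·(0.251)³) = 9.08×10⁻⁴
Q_p = 9.08×10⁻⁴ > K_p = 3.44×10⁻⁴, so the reverse reaction proceeds.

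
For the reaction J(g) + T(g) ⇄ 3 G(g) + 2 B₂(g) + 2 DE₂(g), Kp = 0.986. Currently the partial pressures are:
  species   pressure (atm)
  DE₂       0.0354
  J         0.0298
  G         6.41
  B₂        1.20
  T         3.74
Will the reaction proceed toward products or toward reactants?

in the reverse direction

Qp = P(G)³·P(B₂)²·P(DE₂)² / (P(J)·P(T)) = (6.41)³·(1.20)²·(0.0354)² / ((0.0298)·(3.74)) = 4.26
Qp = 4.26 > Kp = 0.986, so the reverse reaction proceeds.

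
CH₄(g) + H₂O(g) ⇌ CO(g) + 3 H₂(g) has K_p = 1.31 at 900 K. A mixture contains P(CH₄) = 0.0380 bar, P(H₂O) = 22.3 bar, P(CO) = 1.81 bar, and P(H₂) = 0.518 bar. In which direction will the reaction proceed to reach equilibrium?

Q_p = P(CO)·P(H₂)³ / (P(CH₄)·P(H₂O)) = (1.81)·(0.518)³ / ((0.0380)·(22.3)) = 0.297
Q_p = 0.297 < K_p = 1.31, so the forward reaction proceeds.

to the right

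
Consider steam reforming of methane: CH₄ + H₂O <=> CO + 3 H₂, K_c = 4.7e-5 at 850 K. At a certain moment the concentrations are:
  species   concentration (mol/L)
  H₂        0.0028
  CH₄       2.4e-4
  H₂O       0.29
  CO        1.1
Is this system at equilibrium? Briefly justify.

Q_c = [CO]·[H₂]³ / ([CH₄]·[H₂O]) = (1.1)·(0.0028)³ / ((2.4e-4)·(0.29)) = 3.5e-4
Q_c = 3.5e-4 > K_c = 4.7e-5: net reverse reaction.

no; Q > K, reaction proceeds in reverse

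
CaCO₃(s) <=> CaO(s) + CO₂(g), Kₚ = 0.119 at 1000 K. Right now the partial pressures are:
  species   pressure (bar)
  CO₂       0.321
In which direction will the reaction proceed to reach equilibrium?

reverse (toward reactants)

(CaCO₃, CaO are pure solids — omitted from Qₚ.)
Qₚ = P(CO₂) = 0.321
Qₚ = 0.321 > Kₚ = 0.119, so the reverse reaction proceeds.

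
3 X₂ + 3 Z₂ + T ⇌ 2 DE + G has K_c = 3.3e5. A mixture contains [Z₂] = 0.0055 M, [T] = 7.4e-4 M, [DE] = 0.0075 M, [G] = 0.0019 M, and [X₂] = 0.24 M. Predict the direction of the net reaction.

to the right

Q_c = [DE]²·[G] / ([X₂]³·[Z₂]³·[T]) = (0.0075)²·(0.0019) / ((0.24)³·(0.0055)³·(7.4e-4)) = 63000
Q_c = 63000 < K_c = 3.3e5, so the forward reaction proceeds.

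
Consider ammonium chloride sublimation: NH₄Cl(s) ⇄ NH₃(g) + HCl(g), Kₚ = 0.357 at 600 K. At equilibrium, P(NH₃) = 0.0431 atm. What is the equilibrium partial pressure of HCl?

(NH₄Cl is a pure solid — omitted from Kₚ.)
At equilibrium, Kₚ = P(NH₃)·P(HCl) = 0.357.
(0.0431)·(P(HCl)) = 0.357
P(HCl) = 8.28 atm

P(HCl) = 8.28 atm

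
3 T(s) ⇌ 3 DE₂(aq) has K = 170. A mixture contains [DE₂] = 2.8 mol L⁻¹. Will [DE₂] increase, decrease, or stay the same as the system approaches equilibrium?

(T is a pure solid — omitted from Q.)
Q = [DE₂]³ = (2.8)³ = 22
Q = 22 < K = 170: net forward reaction.
DE₂ is a product, so it increases.

increase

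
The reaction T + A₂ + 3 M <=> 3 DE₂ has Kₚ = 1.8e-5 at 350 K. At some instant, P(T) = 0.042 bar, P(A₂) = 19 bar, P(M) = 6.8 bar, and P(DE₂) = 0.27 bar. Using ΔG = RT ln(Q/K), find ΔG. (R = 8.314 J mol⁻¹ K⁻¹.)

ΔG = 4.28 kJ/mol

Qₚ = P(DE₂)³ / (P(T)·P(A₂)·P(M)³) = (0.27)³ / ((0.042)·(19)·(6.8)³) = 7.84e-5
ΔG = RT ln(Qₚ/Kₚ) = (8.314 J mol⁻¹ K⁻¹)(350 K) × ln(7.84e-5/1.8e-5)
   = (2.910 kJ/mol)(1.471) = 4.28 kJ/mol
ΔG > 0, so the forward reaction is non-spontaneous (proceeds in reverse).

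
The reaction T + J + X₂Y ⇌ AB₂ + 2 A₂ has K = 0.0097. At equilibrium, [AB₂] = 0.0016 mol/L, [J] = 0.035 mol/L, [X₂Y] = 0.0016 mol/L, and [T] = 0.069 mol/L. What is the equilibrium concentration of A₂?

At equilibrium, K = [AB₂]·[A₂]² / ([T]·[J]·[X₂Y]) = 0.0097.
(0.0016)·([A₂])² / ((0.069)·(0.035)·(0.0016)) = 0.0097
[A₂]² = 2.34e-5 ⇒ [A₂] = 0.0048 mol/L

[A₂] = 0.0048 mol/L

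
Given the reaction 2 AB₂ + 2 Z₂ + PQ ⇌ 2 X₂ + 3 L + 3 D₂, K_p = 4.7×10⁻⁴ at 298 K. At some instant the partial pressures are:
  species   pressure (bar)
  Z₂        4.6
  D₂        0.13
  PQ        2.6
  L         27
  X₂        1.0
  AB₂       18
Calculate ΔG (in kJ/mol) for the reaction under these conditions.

Q_p = P(X₂)²·P(L)³·P(D₂)³ / (P(AB₂)²·P(Z₂)²·P(PQ)) = (1.0)²·(27)³·(0.13)³ / ((18)²·(4.6)²·(2.6)) = 0.00243
ΔG = RT ln(Q_p/K_p) = (8.314 J mol⁻¹ K⁻¹)(298 K) × ln(0.00243/4.7×10⁻⁴)
   = (2.478 kJ/mol)(1.643) = 4.07 kJ/mol
ΔG > 0, so the forward reaction is non-spontaneous (proceeds in reverse).

ΔG = 4.07 kJ/mol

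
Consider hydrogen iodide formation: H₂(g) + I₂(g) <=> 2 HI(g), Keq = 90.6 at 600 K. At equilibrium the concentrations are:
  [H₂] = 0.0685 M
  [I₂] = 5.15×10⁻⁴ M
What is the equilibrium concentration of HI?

At equilibrium, Keq = [HI]² / ([H₂]·[I₂]) = 90.6.
([HI])² / ((0.0685)·(5.15×10⁻⁴)) = 90.6
[HI]² = 0.00320 ⇒ [HI] = 0.0565 M

[HI] = 0.0565 M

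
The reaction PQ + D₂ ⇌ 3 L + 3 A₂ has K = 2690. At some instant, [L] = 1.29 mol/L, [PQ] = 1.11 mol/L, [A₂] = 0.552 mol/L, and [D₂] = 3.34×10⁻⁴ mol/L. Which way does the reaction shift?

in the forward direction

Q = [L]³·[A₂]³ / ([PQ]·[D₂]) = (1.29)³·(0.552)³ / ((1.11)·(3.34×10⁻⁴)) = 974
Q = 974 < K = 2690, so the forward reaction proceeds.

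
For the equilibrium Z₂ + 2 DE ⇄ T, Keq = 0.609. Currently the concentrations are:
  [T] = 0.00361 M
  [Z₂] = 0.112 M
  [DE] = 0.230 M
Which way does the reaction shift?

Q = [T] / ([Z₂]·[DE]²) = (0.00361) / ((0.112)·(0.230)²) = 0.609
Q = 0.609 = Keq, so the system is already at equilibrium.

neither direction; the system is at equilibrium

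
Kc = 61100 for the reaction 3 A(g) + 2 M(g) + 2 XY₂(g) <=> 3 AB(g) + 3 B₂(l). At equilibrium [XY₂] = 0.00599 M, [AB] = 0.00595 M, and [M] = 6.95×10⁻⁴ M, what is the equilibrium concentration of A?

[A] = 0.584 M

(B₂ is a pure liquid — omitted from Kc.)
At equilibrium, Kc = [AB]³ / ([A]³·[M]²·[XY₂]²) = 61100.
(0.00595)³ / (([A])³·(6.95×10⁻⁴)²·(0.00599)²) = 61100
[A]³ = 0.199 ⇒ [A] = 0.584 M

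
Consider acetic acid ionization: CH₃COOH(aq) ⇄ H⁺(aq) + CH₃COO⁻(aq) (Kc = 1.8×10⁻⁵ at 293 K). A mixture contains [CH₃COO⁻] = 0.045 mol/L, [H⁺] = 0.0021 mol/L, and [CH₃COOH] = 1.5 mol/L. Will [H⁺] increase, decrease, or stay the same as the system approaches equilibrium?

Qc = [H⁺]·[CH₃COO⁻] / [CH₃COOH] = (0.0021)·(0.045) / (1.5) = 6.3×10⁻⁵
Qc = 6.3×10⁻⁵ > Kc = 1.8×10⁻⁵: net reverse reaction.
H⁺ is a product, so it decreases.

decrease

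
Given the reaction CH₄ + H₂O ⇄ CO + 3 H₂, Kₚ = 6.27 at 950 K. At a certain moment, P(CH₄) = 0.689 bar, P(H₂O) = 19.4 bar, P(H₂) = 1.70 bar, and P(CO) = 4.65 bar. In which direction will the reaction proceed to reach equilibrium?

to the right

Qₚ = P(CO)·P(H₂)³ / (P(CH₄)·P(H₂O)) = (4.65)·(1.70)³ / ((0.689)·(19.4)) = 1.71
Qₚ = 1.71 < Kₚ = 6.27, so the forward reaction proceeds.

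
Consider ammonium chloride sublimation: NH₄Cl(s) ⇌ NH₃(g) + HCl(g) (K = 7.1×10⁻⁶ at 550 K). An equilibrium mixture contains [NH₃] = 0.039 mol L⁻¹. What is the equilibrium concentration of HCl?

(NH₄Cl is a pure solid — omitted from K.)
At equilibrium, K = [NH₃]·[HCl] = 7.1×10⁻⁶.
(0.039)·([HCl]) = 7.1×10⁻⁶
[HCl] = 1.82×10⁻⁴ = 1.8×10⁻⁴ mol L⁻¹

[HCl] = 1.8×10⁻⁴ mol L⁻¹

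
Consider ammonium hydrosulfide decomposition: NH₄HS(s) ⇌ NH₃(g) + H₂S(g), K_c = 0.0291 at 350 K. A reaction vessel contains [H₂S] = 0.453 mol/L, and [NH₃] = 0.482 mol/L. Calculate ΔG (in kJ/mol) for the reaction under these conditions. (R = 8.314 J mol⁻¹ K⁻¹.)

(NH₄HS is a pure solid — omitted from Q_c.)
Q_c = [NH₃]·[H₂S] = (0.482)·(0.453) = 0.218
ΔG = RT ln(Q_c/K_c) = (8.314 J mol⁻¹ K⁻¹)(350 K) × ln(0.218/0.0291)
   = (2.910 kJ/mol)(2.014) = 5.86 kJ/mol
ΔG > 0, so the forward reaction is non-spontaneous (proceeds in reverse).

ΔG = 5.86 kJ/mol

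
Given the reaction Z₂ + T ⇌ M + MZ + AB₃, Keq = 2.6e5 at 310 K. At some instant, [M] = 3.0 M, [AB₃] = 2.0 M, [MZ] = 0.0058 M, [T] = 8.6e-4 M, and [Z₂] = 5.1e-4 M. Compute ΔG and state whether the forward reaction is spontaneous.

Q = [M]·[MZ]·[AB₃] / ([Z₂]·[T]) = (3.0)·(0.0058)·(2.0) / ((5.1e-4)·(8.6e-4)) = 79300
ΔG = RT ln(Q/Keq) = (8.314 J mol⁻¹ K⁻¹)(310 K) × ln(79300/2.6e5)
   = (2.577 kJ/mol)(-1.187) = -3.06 kJ/mol
ΔG < 0, so the forward reaction is spontaneous (proceeds forward).

ΔG = -3.06 kJ/mol; the forward reaction is spontaneous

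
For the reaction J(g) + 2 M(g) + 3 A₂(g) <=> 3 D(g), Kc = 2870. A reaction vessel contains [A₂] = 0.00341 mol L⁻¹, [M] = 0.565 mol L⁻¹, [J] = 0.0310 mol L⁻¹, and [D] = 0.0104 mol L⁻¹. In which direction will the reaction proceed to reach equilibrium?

Qc = [D]³ / ([J]·[M]²·[A₂]³) = (0.0104)³ / ((0.0310)·(0.565)²·(0.00341)³) = 2870
Qc = 2870 = Kc, so the system is already at equilibrium.

at equilibrium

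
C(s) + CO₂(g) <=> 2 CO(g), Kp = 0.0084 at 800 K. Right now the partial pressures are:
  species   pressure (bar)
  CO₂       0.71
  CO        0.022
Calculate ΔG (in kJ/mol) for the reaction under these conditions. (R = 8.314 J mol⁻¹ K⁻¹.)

ΔG = -16.7 kJ/mol

(C is a pure solid — omitted from Qp.)
Qp = P(CO)² / P(CO₂) = (0.022)² / (0.71) = 6.82×10⁻⁴
ΔG = RT ln(Qp/Kp) = (8.314 J mol⁻¹ K⁻¹)(800 K) × ln(6.82×10⁻⁴/0.0084)
   = (6.651 kJ/mol)(-2.511) = -16.7 kJ/mol
ΔG < 0, so the forward reaction is spontaneous (proceeds forward).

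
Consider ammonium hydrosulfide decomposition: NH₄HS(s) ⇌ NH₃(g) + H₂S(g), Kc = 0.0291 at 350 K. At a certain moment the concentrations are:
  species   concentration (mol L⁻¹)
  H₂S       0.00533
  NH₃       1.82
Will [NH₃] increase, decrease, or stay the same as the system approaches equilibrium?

(NH₄HS is a pure solid — omitted from Qc.)
Qc = [NH₃]·[H₂S] = (1.82)·(0.00533) = 0.00970
Qc = 0.00970 < Kc = 0.0291: net forward reaction.
NH₃ is a product, so it increases.

increase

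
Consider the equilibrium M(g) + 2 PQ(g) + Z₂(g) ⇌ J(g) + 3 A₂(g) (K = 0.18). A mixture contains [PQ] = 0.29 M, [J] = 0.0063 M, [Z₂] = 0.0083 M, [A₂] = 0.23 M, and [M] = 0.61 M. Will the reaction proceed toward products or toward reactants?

Q = [J]·[A₂]³ / ([M]·[PQ]²·[Z₂]) = (0.0063)·(0.23)³ / ((0.61)·(0.29)²·(0.0083)) = 0.18
Q = 0.18 = K, so the system is already at equilibrium.

no net change (already at equilibrium)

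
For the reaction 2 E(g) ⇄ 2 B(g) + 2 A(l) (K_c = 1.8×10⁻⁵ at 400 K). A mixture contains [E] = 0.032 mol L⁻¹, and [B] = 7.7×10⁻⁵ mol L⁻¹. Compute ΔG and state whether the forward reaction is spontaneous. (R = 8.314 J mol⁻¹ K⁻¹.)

(A is a pure liquid — omitted from Q_c.)
Q_c = [B]² / [E]² = (7.7×10⁻⁵)² / (0.032)² = 5.79×10⁻⁶
ΔG = RT ln(Q_c/K_c) = (8.314 J mol⁻¹ K⁻¹)(400 K) × ln(5.79×10⁻⁶/1.8×10⁻⁵)
   = (3.326 kJ/mol)(-1.134) = -3.77 kJ/mol
ΔG < 0, so the forward reaction is spontaneous (proceeds forward).

ΔG = -3.77 kJ/mol; the forward reaction is spontaneous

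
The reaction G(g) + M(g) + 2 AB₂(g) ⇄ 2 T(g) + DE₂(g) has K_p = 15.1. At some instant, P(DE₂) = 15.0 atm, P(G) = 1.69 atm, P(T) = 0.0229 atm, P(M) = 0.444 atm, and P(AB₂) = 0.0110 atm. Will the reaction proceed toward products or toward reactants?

in the reverse direction

Q_p = P(T)²·P(DE₂) / (P(G)·P(M)·P(AB₂)²) = (0.0229)²·(15.0) / ((1.69)·(0.444)·(0.0110)²) = 86.6
Q_p = 86.6 > K_p = 15.1, so the reverse reaction proceeds.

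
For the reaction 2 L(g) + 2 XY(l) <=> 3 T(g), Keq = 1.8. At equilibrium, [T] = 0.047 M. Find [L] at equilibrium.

(XY is a pure liquid — omitted from Keq.)
At equilibrium, Keq = [T]³ / [L]² = 1.8.
(0.047)³ / ([L])² = 1.8
[L]² = 5.77e-5 ⇒ [L] = 0.0076 M

[L] = 0.0076 M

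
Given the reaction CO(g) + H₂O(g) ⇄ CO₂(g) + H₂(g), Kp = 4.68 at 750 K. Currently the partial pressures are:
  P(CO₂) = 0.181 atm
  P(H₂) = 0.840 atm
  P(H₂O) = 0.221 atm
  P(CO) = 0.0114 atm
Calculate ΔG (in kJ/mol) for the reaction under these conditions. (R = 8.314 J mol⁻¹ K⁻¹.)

Qp = P(CO₂)·P(H₂) / (P(CO)·P(H₂O)) = (0.181)·(0.840) / ((0.0114)·(0.221)) = 60.3
ΔG = RT ln(Qp/Kp) = (8.314 J mol⁻¹ K⁻¹)(750 K) × ln(60.3/4.68)
   = (6.236 kJ/mol)(2.556) = 15.9 kJ/mol
ΔG > 0, so the forward reaction is non-spontaneous (proceeds in reverse).

ΔG = 15.9 kJ/mol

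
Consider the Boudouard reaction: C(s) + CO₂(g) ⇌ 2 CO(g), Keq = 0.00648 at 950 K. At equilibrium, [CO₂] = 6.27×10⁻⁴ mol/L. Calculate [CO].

(C is a pure solid — omitted from Keq.)
At equilibrium, Keq = [CO]² / [CO₂] = 0.00648.
([CO])² / (6.27×10⁻⁴) = 0.00648
[CO]² = 4.06×10⁻⁶ ⇒ [CO] = 0.00202 mol/L

[CO] = 0.00202 mol/L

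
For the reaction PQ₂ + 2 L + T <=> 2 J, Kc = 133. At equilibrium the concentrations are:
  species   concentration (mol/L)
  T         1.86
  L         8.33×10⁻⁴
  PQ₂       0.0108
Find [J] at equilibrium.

At equilibrium, Kc = [J]² / ([PQ₂]·[L]²·[T]) = 133.
([J])² / ((0.0108)·(8.33×10⁻⁴)²·(1.86)) = 133
[J]² = 1.85×10⁻⁶ ⇒ [J] = 0.00136 mol/L

[J] = 0.00136 mol/L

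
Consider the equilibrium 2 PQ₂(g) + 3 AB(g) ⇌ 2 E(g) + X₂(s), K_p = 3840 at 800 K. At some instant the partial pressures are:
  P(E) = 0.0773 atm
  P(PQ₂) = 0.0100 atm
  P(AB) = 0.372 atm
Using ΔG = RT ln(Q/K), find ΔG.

ΔG = -7.96 kJ/mol

(X₂ is a pure solid — omitted from Q_p.)
Q_p = P(E)² / (P(PQ₂)²·P(AB)³) = (0.0773)² / ((0.0100)²·(0.372)³) = 1160
ΔG = RT ln(Q_p/K_p) = (8.314 J mol⁻¹ K⁻¹)(800 K) × ln(1160/3840)
   = (6.651 kJ/mol)(-1.197) = -7.96 kJ/mol
ΔG < 0, so the forward reaction is spontaneous (proceeds forward).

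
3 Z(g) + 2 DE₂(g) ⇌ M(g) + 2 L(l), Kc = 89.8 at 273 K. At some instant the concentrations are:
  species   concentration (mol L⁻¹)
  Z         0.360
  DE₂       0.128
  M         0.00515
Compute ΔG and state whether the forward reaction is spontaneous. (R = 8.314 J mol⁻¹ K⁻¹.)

ΔG = -5.88 kJ/mol; the forward reaction is spontaneous

(L is a pure liquid — omitted from Qc.)
Qc = [M] / ([Z]³·[DE₂]²) = (0.00515) / ((0.360)³·(0.128)²) = 6.74
ΔG = RT ln(Qc/Kc) = (8.314 J mol⁻¹ K⁻¹)(273 K) × ln(6.74/89.8)
   = (2.270 kJ/mol)(-2.590) = -5.88 kJ/mol
ΔG < 0, so the forward reaction is spontaneous (proceeds forward).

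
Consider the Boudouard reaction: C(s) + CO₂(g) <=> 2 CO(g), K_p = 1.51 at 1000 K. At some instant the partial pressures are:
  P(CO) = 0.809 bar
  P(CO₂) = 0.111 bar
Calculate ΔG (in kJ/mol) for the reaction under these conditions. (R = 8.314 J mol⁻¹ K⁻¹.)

ΔG = 11.3 kJ/mol

(C is a pure solid — omitted from Q_p.)
Q_p = P(CO)² / P(CO₂) = (0.809)² / (0.111) = 5.90
ΔG = RT ln(Q_p/K_p) = (8.314 J mol⁻¹ K⁻¹)(1000 K) × ln(5.90/1.51)
   = (8.314 kJ/mol)(1.363) = 11.3 kJ/mol
ΔG > 0, so the forward reaction is non-spontaneous (proceeds in reverse).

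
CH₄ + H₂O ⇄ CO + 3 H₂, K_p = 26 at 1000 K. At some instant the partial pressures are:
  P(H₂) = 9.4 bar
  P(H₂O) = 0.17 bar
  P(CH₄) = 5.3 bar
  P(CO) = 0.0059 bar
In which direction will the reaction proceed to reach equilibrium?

Q_p = P(CO)·P(H₂)³ / (P(CH₄)·P(H₂O)) = (0.0059)·(9.4)³ / ((5.3)·(0.17)) = 5.4
Q_p = 5.4 < K_p = 26, so the forward reaction proceeds.

forward (toward products)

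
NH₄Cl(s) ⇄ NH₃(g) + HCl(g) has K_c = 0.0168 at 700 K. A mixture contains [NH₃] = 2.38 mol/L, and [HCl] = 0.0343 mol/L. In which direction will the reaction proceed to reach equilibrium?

(NH₄Cl is a pure solid — omitted from Q_c.)
Q_c = [NH₃]·[HCl] = (2.38)·(0.0343) = 0.0816
Q_c = 0.0816 > K_c = 0.0168, so the reverse reaction proceeds.

toward reactants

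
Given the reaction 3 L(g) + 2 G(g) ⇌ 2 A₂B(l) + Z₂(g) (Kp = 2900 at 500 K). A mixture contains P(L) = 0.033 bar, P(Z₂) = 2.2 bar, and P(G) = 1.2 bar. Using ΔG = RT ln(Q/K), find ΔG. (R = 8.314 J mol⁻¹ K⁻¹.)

ΔG = 11.2 kJ/mol

(A₂B is a pure liquid — omitted from Qp.)
Qp = P(Z₂) / (P(L)³·P(G)²) = (2.2) / ((0.033)³·(1.2)²) = 42500
ΔG = RT ln(Qp/Kp) = (8.314 J mol⁻¹ K⁻¹)(500 K) × ln(42500/2900)
   = (4.157 kJ/mol)(2.685) = 11.2 kJ/mol
ΔG > 0, so the forward reaction is non-spontaneous (proceeds in reverse).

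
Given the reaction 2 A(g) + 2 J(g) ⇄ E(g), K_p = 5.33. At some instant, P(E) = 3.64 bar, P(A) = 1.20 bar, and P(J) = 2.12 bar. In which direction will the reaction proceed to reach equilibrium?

Q_p = P(E) / (P(A)²·P(J)²) = (3.64) / ((1.20)²·(2.12)²) = 0.562
Q_p = 0.562 < K_p = 5.33, so the forward reaction proceeds.

forward (toward products)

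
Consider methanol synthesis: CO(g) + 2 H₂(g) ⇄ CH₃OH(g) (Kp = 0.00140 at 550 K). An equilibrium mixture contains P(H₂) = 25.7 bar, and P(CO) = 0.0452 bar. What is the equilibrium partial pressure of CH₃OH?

At equilibrium, Kp = P(CH₃OH) / (P(CO)·P(H₂)²) = 0.00140.
(P(CH₃OH)) / ((0.0452)·(25.7)²) = 0.00140
P(CH₃OH) = 0.0418 bar

P(CH₃OH) = 0.0418 bar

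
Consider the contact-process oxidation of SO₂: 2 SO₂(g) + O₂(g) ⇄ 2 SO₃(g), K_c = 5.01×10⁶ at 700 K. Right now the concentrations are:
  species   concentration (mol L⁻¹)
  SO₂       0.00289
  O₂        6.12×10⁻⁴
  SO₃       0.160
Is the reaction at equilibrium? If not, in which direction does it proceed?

Q_c = [SO₃]² / ([SO₂]²·[O₂]) = (0.160)² / ((0.00289)²·(6.12×10⁻⁴)) = 5.01×10⁶
Q_c = 5.01×10⁶ = K_c, so the system is already at equilibrium.

no net change (already at equilibrium)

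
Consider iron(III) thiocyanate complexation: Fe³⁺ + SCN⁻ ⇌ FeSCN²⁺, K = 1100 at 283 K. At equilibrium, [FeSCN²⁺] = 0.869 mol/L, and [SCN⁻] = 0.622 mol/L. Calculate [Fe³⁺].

[Fe³⁺] = 0.00127 mol/L

At equilibrium, K = [FeSCN²⁺] / ([Fe³⁺]·[SCN⁻]) = 1100.
(0.869) / (([Fe³⁺])·(0.622)) = 1100
[Fe³⁺] = 0.00127 mol/L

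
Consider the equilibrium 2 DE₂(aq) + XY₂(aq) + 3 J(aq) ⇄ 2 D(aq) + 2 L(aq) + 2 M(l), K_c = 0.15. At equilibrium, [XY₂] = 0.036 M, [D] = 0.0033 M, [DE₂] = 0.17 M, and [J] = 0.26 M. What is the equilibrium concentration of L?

(M is a pure liquid — omitted from K_c.)
At equilibrium, K_c = [D]²·[L]² / ([DE₂]²·[XY₂]·[J]³) = 0.15.
(0.0033)²·([L])² / ((0.17)²·(0.036)·(0.26)³) = 0.15
[L]² = 0.252 ⇒ [L] = 0.50 M

[L] = 0.50 M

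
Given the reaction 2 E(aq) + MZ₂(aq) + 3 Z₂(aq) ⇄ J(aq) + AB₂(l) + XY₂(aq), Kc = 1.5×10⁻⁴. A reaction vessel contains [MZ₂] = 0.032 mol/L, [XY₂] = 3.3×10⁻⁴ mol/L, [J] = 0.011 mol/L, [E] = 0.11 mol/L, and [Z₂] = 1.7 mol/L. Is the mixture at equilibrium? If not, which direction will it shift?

(AB₂ is a pure liquid — omitted from Qc.)
Qc = [J]·[XY₂] / ([E]²·[MZ₂]·[Z₂]³) = (0.011)·(3.3×10⁻⁴) / ((0.11)²·(0.032)·(1.7)³) = 0.0019
Qc = 0.0019 > Kc = 1.5×10⁻⁴: net reverse reaction.

no; Q > K, reaction proceeds in reverse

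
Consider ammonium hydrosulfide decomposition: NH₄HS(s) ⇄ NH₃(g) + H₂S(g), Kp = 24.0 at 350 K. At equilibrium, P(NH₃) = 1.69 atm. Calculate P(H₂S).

P(H₂S) = 14.2 atm

(NH₄HS is a pure solid — omitted from Kp.)
At equilibrium, Kp = P(NH₃)·P(H₂S) = 24.0.
(1.69)·(P(H₂S)) = 24.0
P(H₂S) = 14.2 atm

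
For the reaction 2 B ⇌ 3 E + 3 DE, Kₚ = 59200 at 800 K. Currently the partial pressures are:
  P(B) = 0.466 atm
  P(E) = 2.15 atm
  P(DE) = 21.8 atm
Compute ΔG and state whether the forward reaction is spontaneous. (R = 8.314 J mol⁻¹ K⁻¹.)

ΔG = 13.8 kJ/mol; the forward reaction is non-spontaneous

Qₚ = P(E)³·P(DE)³ / P(B)² = (2.15)³·(21.8)³ / (0.466)² = 4.74e5
ΔG = RT ln(Qₚ/Kₚ) = (8.314 J mol⁻¹ K⁻¹)(800 K) × ln(4.74e5/59200)
   = (6.651 kJ/mol)(2.080) = 13.8 kJ/mol
ΔG > 0, so the forward reaction is non-spontaneous (proceeds in reverse).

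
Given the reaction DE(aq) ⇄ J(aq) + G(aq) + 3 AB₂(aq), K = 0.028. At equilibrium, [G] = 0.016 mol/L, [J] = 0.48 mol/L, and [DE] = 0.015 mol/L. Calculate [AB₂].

[AB₂] = 0.38 mol/L

At equilibrium, K = [J]·[G]·[AB₂]³ / [DE] = 0.028.
(0.48)·(0.016)·([AB₂])³ / (0.015) = 0.028
[AB₂]³ = 0.0547 ⇒ [AB₂] = 0.38 mol/L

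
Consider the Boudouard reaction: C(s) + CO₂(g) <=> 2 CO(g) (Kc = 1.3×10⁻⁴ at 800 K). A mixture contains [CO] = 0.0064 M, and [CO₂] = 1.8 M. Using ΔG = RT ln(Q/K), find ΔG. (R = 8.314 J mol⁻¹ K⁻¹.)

(C is a pure solid — omitted from Qc.)
Qc = [CO]² / [CO₂] = (0.0064)² / (1.8) = 2.28×10⁻⁵
ΔG = RT ln(Qc/Kc) = (8.314 J mol⁻¹ K⁻¹)(800 K) × ln(2.28×10⁻⁵/1.3×10⁻⁴)
   = (6.651 kJ/mol)(-1.741) = -11.6 kJ/mol
ΔG < 0, so the forward reaction is spontaneous (proceeds forward).

ΔG = -11.6 kJ/mol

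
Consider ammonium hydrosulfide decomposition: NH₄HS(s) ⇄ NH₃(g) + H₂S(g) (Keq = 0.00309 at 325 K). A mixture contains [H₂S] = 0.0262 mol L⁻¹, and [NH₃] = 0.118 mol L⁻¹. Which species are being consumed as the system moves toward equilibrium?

none (at equilibrium)

(NH₄HS is a pure solid — omitted from Q.)
Q = [NH₃]·[H₂S] = (0.118)·(0.0262) = 0.00309
Q = 0.00309 = Keq; the system is at equilibrium.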